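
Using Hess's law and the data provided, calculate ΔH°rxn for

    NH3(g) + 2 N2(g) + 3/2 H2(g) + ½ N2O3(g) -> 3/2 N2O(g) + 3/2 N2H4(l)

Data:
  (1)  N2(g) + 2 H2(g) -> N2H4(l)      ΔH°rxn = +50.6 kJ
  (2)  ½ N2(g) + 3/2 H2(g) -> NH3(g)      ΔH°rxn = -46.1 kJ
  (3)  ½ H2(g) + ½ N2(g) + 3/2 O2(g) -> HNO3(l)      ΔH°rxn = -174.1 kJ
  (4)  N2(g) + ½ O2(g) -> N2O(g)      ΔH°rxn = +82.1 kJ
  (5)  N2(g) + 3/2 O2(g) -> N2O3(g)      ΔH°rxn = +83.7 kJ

ΔH°rxn = 203.3 kJ

(1) × 3/2: (3/2)·(+50.6) = +75.9 kJ
(2) reversed: +46.1 kJ
(3): not needed.
(4) × 3/2: (3/2)·(+82.1) = +123.15 kJ
(5) reversed and × 1/2: (-1/2)·(+83.7) = -41.85 kJ
By Hess's law, ΔH°rxn = (3/2)·(+50.6) + (-1)·(-46.1) + (3/2)·(+82.1) + (-1/2)·(+83.7) = 203.3 kJ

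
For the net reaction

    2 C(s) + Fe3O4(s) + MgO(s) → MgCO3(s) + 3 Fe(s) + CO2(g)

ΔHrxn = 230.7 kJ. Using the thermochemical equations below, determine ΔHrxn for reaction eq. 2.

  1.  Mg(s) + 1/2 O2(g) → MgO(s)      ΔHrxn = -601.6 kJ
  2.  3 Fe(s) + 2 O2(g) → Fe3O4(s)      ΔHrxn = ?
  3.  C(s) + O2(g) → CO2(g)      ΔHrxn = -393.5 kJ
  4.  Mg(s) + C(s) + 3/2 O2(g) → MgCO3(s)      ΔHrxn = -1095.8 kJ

ΔHrxn = -1118.4 kJ

eq. 1 reversed: +601.6 kJ
eq. 2 reversed: contributes −x
eq. 3 as written: -393.5 kJ
eq. 4 as written: -1095.8 kJ
+230.7 = (+601.6) + (-393.5) + (-1095.8) − x
x = (+230.7 − (-887.7)) / (-1) = -1118.4 kJ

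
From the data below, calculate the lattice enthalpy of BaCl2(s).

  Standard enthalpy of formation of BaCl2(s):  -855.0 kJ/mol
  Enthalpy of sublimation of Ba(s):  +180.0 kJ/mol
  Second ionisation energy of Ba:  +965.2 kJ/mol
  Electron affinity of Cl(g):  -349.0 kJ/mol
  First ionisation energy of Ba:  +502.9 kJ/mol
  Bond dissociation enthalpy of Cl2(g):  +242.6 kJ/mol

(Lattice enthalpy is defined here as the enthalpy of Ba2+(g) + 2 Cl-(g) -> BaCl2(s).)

ΔHf° = 1·ΔHsub + 1·(ΣIE) + 1·D(Cl2) + 2·EA + U
-855.0 = 1·(+180.0) + 1·(+1468.1) + 1·(+242.6) + 2·(-349.0) + U
U = -855.0 − (+1192.7) = -2047.7 kJ/mol

U = -2047.7 kJ/mol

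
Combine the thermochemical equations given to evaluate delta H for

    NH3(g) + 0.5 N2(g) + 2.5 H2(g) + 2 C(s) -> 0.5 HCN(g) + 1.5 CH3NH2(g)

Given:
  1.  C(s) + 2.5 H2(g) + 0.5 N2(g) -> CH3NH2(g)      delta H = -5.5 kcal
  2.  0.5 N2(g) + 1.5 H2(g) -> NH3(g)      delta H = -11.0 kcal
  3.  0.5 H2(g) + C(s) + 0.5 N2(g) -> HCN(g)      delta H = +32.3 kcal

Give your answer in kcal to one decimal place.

eq. 1 × 3/2 (scale by 3/2 for the 3/2 CH3NH2(g)): (3/2)·(-5.5) = -8.25 kcal
eq. 2 reversed (reverse to put NH3(g) on the reactant side): +11.0 kcal
eq. 3 × 1/2 (×1/2 to match 1/2 HCN(g) in the target): (1/2)·(+32.3) = +16.15 kcal
Summing the manipulated equations, delta H = (-8.25) + (+11.0) + (+16.15) = 18.9 kcal

delta H = 18.9 kcal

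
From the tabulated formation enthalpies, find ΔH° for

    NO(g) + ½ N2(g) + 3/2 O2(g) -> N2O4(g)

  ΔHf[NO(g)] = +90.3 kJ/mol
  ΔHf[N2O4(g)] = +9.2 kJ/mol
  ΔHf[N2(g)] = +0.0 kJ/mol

ΔH° = -81.1 kJ/mol

Products: 1·(+9.2) = +9.2
Reactants: 1·(+90.3) + 1/2·(+0.0) + 3/2·(+0.0) = +90.3
ΔH° = (+9.2) − (+90.3) = -81.1 kJ/mol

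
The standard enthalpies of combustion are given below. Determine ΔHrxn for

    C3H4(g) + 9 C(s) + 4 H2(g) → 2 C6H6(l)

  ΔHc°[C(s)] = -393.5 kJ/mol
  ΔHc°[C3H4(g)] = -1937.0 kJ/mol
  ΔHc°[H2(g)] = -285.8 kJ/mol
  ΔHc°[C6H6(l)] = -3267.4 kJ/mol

ΔHrxn = -86.9 kJ/mol

With combustion enthalpies, reactants minus products:
= [1·(-1937.0) + 9·(-393.5) + 4·(-285.8)] − [2·(-3267.4)]
= -86.9 kJ/mol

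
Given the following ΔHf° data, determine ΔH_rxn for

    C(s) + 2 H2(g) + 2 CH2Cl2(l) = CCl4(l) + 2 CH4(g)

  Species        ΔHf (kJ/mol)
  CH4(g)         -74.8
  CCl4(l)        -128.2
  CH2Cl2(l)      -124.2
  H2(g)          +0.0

ΔH_rxn = -29.4 kJ/mol

ΔH°rxn = Σ nΔHf°(products) − Σ nΔHf°(reactants).
Products: 1·(-128.2) + 2·(-74.8) = -277.8
Reactants: 1·(+0.0) + 2·(+0.0) + 2·(-124.2) = -248.4
ΔH_rxn = (-277.8) − (-248.4) = -29.4 kJ/mol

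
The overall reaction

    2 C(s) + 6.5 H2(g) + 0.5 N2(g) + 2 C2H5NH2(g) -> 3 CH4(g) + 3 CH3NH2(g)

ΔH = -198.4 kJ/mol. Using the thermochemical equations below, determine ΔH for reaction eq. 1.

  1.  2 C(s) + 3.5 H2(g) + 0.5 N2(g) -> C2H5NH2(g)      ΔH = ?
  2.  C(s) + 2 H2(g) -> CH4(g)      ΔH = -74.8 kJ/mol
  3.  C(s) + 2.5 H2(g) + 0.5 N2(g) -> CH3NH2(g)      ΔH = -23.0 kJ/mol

eq. 1 reversed and × 2 (C2H5NH2(g) must end up as a reactant; scale by 2 for the 2 C2H5NH2(g)): contributes −2·x
eq. 2 × 3 (×3 to match 3 CH4(g) in the target): (3)·(-74.8) = -224.4 kJ/mol
eq. 3 × 3 (×3 to match 3 CH3NH2(g) in the target): (3)·(-23.0) = -69.0 kJ/mol
-198.4 = (-224.4) + (-69.0) − 2·x
x = (-198.4 − (-293.4)) / (-2) = -47.5 kJ/mol

ΔH = -47.5 kJ/mol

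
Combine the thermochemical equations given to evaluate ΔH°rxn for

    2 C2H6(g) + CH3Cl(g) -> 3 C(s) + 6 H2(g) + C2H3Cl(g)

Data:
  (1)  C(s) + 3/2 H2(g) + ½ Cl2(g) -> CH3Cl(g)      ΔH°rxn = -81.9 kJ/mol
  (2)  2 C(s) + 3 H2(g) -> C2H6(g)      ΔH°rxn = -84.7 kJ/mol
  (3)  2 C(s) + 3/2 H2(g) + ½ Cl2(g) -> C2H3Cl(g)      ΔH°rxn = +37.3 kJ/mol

ΔH°rxn = 288.6 kJ/mol

(1) reversed: +81.9 kJ/mol
(2) reversed and × 2: (-2)·(-84.7) = +169.4 kJ/mol
(3) as written: +37.3 kJ/mol
ΔH°rxn = (-1)·(-81.9) + (-2)·(-84.7) + (1)·(+37.3) = 288.6 kJ/mol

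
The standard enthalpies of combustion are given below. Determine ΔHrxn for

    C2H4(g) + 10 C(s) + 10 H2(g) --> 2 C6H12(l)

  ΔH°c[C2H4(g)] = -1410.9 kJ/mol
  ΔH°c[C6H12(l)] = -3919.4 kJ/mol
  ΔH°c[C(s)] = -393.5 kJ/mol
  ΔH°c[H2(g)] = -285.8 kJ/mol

Using ΔH = Σ nΔHc°(reactants) − Σ nΔHc°(products):
= [1·(-1410.9) + 10·(-393.5) + 10·(-285.8)] − [2·(-3919.4)]
= -365.1 kJ/mol

ΔHrxn = -365.1 kJ/mol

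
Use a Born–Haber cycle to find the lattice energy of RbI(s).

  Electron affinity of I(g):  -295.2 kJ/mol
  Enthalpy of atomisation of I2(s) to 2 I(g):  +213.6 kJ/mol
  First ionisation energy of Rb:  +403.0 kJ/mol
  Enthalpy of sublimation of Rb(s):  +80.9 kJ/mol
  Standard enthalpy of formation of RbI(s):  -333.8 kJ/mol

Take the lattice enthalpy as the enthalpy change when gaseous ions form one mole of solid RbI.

ΔHf° = 1·ΔHsub + 1·(ΣIE) + 1/2·D(I2) + 1·EA + U
-333.8 = 1·(+80.9) + 1·(+403.0) + 1/2·(+213.6) + 1·(-295.2) + U
U = -333.8 − (+295.5) = -629.3 kJ/mol

U = -629.3 kJ/mol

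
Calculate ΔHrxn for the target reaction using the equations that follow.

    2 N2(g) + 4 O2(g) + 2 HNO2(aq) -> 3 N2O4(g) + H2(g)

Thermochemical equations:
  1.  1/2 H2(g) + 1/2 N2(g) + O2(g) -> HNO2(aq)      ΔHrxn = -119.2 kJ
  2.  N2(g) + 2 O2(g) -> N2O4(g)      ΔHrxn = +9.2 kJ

eq. 1 reversed and × 2 (HNO2(aq) must end up as a reactant; scale by 2 for the 2 HNO2(aq)): (-2)·(-119.2) = +238.4 kJ
eq. 2 × 3 (scale by 3 for the 3 N2O4(g)): (3)·(+9.2) = +27.6 kJ
Combining the equations, ΔHrxn = (-2)·(-119.2) + (3)·(+9.2) = 266.0 kJ

ΔHrxn = 266.0 kJ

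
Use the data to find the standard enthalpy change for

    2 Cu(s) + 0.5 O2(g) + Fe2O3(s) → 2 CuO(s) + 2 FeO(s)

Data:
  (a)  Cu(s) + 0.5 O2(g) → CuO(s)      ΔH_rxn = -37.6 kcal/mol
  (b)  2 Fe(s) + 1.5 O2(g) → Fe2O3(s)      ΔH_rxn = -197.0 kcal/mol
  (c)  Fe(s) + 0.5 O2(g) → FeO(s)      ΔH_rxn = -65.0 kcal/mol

(a) × 2: (2)·(-37.6) = -75.2 kcal/mol
(b) reversed: +197.0 kcal/mol
(c) × 2: (2)·(-65.0) = -130.0 kcal/mol
Combining the equations, ΔH_rxn = (-75.2) + (+197.0) + (-130.0) = -8.2 kcal/mol

ΔH_rxn = -8.2 kcal/mol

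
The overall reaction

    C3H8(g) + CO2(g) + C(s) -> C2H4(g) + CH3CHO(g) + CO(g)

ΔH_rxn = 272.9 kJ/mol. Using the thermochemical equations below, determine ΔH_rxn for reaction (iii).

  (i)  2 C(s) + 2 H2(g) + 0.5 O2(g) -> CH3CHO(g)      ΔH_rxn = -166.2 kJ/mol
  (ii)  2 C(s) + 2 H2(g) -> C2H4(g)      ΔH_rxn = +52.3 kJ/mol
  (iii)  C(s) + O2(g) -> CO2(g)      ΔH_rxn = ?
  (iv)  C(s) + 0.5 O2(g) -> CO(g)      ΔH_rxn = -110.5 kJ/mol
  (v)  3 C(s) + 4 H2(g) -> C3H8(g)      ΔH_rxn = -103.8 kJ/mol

(i) as written (CH3CHO(g) already on the product side): -166.2 kJ/mol
(ii) as written (C2H4(g) already on the product side): +52.3 kJ/mol
(iii) reversed (CO2(g) must end up as a reactant): contributes −x
(iv) as written (CO(g) already on the product side): -110.5 kJ/mol
(v) reversed (C3H8(g) must end up as a reactant): +103.8 kJ/mol
+272.9 = (-166.2) + (+52.3) + (-110.5) + (+103.8) − x
x = (+272.9 − (-120.6)) / (-1) = -393.5 kJ/mol

ΔH_rxn = -393.5 kJ/mol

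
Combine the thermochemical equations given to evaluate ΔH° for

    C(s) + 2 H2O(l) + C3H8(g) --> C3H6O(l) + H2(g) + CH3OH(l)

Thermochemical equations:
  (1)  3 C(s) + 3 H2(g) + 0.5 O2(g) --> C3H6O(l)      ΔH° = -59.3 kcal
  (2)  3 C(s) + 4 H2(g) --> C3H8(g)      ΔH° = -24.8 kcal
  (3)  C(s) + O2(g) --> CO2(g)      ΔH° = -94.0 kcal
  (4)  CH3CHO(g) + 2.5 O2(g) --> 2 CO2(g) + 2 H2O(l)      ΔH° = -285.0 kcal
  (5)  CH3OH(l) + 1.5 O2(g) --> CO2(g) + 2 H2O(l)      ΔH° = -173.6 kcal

ΔH° = 45.1 kcal

(1) as written: -59.3 kcal
(2) reversed: +24.8 kcal
(3) as written: -94.0 kcal
(4): not needed.
(5) reversed: +173.6 kcal
Combining the equations, ΔH° = (-59.3) + (+24.8) + (-94.0) + (+173.6) = 45.1 kcal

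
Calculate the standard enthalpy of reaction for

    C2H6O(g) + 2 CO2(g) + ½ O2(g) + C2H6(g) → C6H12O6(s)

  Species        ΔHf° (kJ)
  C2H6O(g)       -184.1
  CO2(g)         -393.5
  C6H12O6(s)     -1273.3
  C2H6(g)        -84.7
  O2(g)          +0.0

ΔHrxn = -217.5 kJ

Products: 1·(-1273.3) = -1273.3
Reactants: 1·(-184.1) + 2·(-393.5) + 1/2·(+0.0) + 1·(-84.7) = -1055.8
ΔHrxn = (-1273.3) − (-1055.8) = -217.5 kJ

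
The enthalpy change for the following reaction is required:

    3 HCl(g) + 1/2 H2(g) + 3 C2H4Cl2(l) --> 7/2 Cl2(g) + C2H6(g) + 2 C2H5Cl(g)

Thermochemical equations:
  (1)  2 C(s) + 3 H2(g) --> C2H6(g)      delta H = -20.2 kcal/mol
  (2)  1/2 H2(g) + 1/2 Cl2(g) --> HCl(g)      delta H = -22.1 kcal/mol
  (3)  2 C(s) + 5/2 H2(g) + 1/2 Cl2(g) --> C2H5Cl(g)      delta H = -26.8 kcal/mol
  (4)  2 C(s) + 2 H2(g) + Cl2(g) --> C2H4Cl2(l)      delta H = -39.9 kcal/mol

(1) as written: -20.2 kcal/mol
(2) reversed and × 3: (-3)·(-22.1) = +66.3 kcal/mol
(3) × 2: (2)·(-26.8) = -53.6 kcal/mol
(4) reversed and × 3: (-3)·(-39.9) = +119.7 kcal/mol
Since enthalpy is a state function, delta H = (1)·(-20.2) + (-3)·(-22.1) + (2)·(-26.8) + (-3)·(-39.9) = 112.2 kcal/mol

delta H = 112.2 kcal/mol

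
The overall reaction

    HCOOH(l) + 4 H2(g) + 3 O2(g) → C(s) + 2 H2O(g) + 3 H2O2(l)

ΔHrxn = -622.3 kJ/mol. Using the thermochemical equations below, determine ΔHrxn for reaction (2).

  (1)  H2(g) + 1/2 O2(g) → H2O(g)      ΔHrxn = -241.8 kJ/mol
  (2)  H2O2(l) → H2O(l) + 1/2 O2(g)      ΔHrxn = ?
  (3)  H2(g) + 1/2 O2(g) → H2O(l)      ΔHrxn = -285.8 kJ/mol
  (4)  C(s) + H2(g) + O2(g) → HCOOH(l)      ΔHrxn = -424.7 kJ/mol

ΔHrxn = -98.0 kJ/mol

(1) × 2 (scale by 2 for the 2 H2O(g)): (2)·(-241.8) = -483.6 kJ/mol
(2) reversed and × 3 (reverse to put H2O2(l) on the product side; ×3 to match 3 H2O2(l) in the target): contributes −3·x
(3) × 3: (3)·(-285.8) = -857.4 kJ/mol
(4) reversed (HCOOH(l) must end up as a reactant): +424.7 kJ/mol
-622.3 = (-483.6) + (-857.4) + (+424.7) − 3·x
x = (-622.3 − (-916.3)) / (-3) = -98.0 kJ/mol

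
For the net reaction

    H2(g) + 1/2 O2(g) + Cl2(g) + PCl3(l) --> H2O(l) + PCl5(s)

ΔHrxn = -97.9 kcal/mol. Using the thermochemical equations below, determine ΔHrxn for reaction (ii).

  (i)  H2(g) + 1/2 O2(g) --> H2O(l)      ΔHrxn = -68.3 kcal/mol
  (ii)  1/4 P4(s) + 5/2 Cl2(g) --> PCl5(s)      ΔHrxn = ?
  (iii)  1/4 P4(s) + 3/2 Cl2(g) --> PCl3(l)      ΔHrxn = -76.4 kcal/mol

(i) as written: -68.3 kcal/mol
(ii) as written: contributes x
(iii) reversed: +76.4 kcal/mol
-97.9 = (-68.3) + (+76.4) + x
x = (-97.9 − (+8.1)) / (1) = -106.0 kcal/mol

ΔHrxn = -106.0 kcal/mol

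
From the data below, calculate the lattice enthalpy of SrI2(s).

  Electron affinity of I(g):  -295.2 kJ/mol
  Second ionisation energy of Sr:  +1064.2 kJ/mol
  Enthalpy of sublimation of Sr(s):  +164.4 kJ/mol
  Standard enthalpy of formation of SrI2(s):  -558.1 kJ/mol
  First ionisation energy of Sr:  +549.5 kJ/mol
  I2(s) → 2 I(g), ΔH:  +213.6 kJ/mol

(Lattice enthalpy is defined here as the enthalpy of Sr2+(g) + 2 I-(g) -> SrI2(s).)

ΔHf° = 1·ΔHsub + 1·(ΣIE) + 1·D(I2) + 2·EA + U
-558.1 = 1·(+164.4) + 1·(+1613.7) + 1·(+213.6) + 2·(-295.2) + U
U = -558.1 − (+1401.3) = -1959.4 kJ/mol

U = -1959.4 kJ/mol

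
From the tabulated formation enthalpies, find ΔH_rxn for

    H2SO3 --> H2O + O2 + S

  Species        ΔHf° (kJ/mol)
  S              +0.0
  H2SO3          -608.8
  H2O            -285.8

ΔH°rxn = Σ nΔHf°(products) − Σ nΔHf°(reactants).
Products: 1·(-285.8) + 1·(+0.0) + 1·(+0.0) = -285.8
Reactants: 1·(-608.8) = -608.8
ΔH_rxn = (-285.8) − (-608.8) = 323.0 kJ/mol

ΔH_rxn = 323.0 kJ/mol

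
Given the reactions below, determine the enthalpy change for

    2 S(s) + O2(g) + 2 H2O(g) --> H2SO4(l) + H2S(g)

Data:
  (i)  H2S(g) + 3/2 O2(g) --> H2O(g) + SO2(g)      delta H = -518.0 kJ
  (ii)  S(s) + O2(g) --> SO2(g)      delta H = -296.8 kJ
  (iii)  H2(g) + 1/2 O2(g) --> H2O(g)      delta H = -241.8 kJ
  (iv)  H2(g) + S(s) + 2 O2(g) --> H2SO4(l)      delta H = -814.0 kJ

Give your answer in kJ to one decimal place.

(i) reversed: +518.0 kJ
(ii) as written: -296.8 kJ
(iii) reversed: +241.8 kJ
(iv) as written: -814.0 kJ
delta H = (+518.0) + (-296.8) + (+241.8) + (-814.0) = -351.0 kJ

delta H = -351.0 kJ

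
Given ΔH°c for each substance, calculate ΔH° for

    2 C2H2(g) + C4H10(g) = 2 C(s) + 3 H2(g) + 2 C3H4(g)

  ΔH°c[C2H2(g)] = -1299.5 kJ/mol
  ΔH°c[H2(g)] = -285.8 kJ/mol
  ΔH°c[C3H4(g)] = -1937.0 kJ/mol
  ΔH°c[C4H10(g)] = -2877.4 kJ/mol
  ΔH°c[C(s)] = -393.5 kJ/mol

Using ΔH = Σ nΔHc°(reactants) − Σ nΔHc°(products):
= [2·(-1299.5) + 1·(-2877.4)] − [2·(-393.5) + 3·(-285.8) + 2·(-1937.0)]
= 42.0 kJ/mol

ΔH° = 42.0 kJ/mol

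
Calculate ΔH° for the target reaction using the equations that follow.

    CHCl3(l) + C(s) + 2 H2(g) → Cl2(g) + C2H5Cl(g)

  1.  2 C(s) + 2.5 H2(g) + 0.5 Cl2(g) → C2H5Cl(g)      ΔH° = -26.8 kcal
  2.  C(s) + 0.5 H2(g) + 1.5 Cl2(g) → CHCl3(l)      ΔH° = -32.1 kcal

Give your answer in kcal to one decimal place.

eq. 1 as written: -26.8 kcal
eq. 2 reversed: +32.1 kcal
ΔH° = (-26.8) + (+32.1) = 5.3 kcal

ΔH° = 5.3 kcal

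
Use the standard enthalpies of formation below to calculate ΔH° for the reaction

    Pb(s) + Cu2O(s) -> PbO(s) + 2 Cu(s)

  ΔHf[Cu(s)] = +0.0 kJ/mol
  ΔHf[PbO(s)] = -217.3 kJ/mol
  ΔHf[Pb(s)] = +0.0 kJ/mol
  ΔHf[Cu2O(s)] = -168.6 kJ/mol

ΔH° = -48.7 kJ/mol

Products: 1·(-217.3) + 2·(+0.0) = -217.3
Reactants: 1·(+0.0) + 1·(-168.6) = -168.6
ΔH° = (-217.3) − (-168.6) = -48.7 kJ/mol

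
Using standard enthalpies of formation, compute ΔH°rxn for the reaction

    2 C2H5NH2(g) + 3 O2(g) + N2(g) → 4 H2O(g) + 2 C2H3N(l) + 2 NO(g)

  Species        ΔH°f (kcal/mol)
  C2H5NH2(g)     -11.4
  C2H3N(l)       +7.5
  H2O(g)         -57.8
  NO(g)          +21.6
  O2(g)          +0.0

Products: 4·(-57.8) + 2·(+7.5) + 2·(+21.6) = -173.0
Reactants: 2·(-11.4) + 3·(+0.0) + 1·(+0.0) = -22.8
ΔH°rxn = (-173.0) − (-22.8) = -150.2 kcal/mol

ΔH°rxn = -150.2 kcal/mol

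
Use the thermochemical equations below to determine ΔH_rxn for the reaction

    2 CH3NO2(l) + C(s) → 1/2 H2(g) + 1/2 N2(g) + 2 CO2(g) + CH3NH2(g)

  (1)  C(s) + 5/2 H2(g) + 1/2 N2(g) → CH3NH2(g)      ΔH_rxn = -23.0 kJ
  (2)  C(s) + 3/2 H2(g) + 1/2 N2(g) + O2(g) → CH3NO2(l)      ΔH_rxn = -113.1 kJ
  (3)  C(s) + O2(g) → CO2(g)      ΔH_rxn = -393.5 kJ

(1) as written: -23.0 kJ
(2) reversed and × 2: (-2)·(-113.1) = +226.2 kJ
(3) × 2: (2)·(-393.5) = -787.0 kJ
Since enthalpy is a state function, ΔH_rxn = (1)·(-23.0) + (-2)·(-113.1) + (2)·(-393.5) = -583.8 kJ

ΔH_rxn = -583.8 kJ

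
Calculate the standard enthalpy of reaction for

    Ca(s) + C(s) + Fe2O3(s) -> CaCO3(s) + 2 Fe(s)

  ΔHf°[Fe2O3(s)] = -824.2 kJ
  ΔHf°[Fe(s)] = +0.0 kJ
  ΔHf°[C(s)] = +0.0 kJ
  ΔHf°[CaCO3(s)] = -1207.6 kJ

ΔHrxn = -383.4 kJ

Products: 1·(-1207.6) + 2·(+0.0) = -1207.6
Reactants: 1·(+0.0) + 1·(+0.0) + 1·(-824.2) = -824.2
ΔHrxn = (-1207.6) − (-824.2) = -383.4 kJ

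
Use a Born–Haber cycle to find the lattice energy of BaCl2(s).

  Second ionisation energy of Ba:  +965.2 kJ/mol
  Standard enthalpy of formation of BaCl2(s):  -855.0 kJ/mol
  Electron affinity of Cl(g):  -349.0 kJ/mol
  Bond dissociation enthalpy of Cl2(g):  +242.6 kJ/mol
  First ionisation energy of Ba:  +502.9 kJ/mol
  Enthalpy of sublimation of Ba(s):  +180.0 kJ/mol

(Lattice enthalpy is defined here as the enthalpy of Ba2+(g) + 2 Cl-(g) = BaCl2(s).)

U = -2047.7 kJ/mol

ΔHf° = 1·ΔHsub + 1·(ΣIE) + 1·D(Cl2) + 2·EA + U
-855.0 = 1·(+180.0) + 1·(+1468.1) + 1·(+242.6) + 2·(-349.0) + U
U = -855.0 − (+1192.7) = -2047.7 kJ/mol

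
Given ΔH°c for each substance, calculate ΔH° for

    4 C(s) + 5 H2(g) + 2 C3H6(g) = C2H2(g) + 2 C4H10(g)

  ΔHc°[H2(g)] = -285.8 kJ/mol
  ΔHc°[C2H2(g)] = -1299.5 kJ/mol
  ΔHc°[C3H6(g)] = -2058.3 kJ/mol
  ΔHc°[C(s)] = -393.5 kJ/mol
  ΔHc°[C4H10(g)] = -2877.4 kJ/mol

With combustion enthalpies, reactants minus products:
= [4·(-393.5) + 5·(-285.8) + 2·(-2058.3)] − [1·(-1299.5) + 2·(-2877.4)]
= -65.3 kJ/mol

ΔH° = -65.3 kJ/mol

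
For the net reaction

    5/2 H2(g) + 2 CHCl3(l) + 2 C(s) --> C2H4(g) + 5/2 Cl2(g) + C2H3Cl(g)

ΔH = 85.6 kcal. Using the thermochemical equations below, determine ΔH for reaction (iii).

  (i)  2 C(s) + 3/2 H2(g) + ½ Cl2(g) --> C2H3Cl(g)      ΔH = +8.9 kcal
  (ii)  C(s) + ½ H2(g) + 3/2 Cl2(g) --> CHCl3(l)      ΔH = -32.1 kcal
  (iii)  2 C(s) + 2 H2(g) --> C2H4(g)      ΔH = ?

(i) as written: +8.9 kcal
(ii) reversed and × 2: (-2)·(-32.1) = +64.2 kcal
(iii) as written: contributes x
+85.6 = (+8.9) + (+64.2) + x
x = (+85.6 − (+73.1)) / (1) = 12.5 kcal

ΔH = 12.5 kcal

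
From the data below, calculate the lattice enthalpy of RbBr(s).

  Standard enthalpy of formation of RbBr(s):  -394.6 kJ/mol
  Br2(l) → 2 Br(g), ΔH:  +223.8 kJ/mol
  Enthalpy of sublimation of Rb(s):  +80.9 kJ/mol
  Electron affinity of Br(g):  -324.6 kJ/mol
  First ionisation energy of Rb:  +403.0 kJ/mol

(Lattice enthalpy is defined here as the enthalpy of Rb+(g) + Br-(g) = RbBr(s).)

ΔHf° = 1·ΔHsub + 1·(ΣIE) + 1/2·D(Br2) + 1·EA + U
-394.6 = 1·(+80.9) + 1·(+403.0) + 1/2·(+223.8) + 1·(-324.6) + U
U = -394.6 − (+271.2) = -665.8 kJ/mol

U = -665.8 kJ/mol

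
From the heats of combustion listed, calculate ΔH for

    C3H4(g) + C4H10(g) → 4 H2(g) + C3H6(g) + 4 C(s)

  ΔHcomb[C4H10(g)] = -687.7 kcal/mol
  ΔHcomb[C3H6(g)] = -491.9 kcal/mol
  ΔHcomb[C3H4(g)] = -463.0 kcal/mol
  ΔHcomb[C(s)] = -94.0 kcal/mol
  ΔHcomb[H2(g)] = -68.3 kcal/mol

With combustion enthalpies, reactants minus products:
= [1·(-463.0) + 1·(-687.7)] − [4·(-68.3) + 1·(-491.9) + 4·(-94.0)]
= -9.6 kcal/mol

ΔH = -9.6 kcal/mol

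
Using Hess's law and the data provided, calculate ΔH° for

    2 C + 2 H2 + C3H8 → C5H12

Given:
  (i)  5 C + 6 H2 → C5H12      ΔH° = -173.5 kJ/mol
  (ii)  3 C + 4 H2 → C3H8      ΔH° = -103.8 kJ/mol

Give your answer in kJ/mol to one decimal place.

(i) as written (C5H12 already on the product side): -173.5 kJ/mol
(ii) reversed (reverse to put C3H8 on the reactant side): +103.8 kJ/mol
By Hess's law, ΔH° = (1)·(-173.5) + (-1)·(-103.8) = -69.7 kJ/mol

ΔH° = -69.7 kJ/mol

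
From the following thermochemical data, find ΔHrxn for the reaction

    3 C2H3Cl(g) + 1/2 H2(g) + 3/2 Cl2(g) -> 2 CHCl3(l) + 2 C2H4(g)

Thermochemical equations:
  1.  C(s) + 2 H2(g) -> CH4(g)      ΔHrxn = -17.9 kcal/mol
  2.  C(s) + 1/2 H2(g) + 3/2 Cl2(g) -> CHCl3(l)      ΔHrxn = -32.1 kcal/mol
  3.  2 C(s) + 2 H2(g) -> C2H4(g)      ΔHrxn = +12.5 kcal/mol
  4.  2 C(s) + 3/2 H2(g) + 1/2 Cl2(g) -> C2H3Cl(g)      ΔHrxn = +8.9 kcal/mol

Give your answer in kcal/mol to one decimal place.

eq. 1: not needed (CH4(g) appears nowhere else).
eq. 2 × 2 (×2 to match 2 CHCl3(l) in the target): (2)·(-32.1) = -64.2 kcal/mol
eq. 3 × 2 (×2 to match 2 C2H4(g) in the target): (2)·(+12.5) = +25.0 kcal/mol
eq. 4 reversed and × 3 (reverse to put C2H3Cl(g) on the reactant side; scale by 3 for the 3 C2H3Cl(g)): (-3)·(+8.9) = -26.7 kcal/mol
Since enthalpy is a state function, ΔHrxn = (2)·(-32.1) + (2)·(+12.5) + (-3)·(+8.9) = -65.9 kcal/mol

ΔHrxn = -65.9 kcal/mol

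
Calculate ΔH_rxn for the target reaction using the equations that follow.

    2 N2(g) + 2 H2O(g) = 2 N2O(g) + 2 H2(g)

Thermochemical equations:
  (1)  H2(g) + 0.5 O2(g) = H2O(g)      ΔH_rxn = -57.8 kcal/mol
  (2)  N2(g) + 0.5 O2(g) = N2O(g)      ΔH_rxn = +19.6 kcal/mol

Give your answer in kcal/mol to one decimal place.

ΔH_rxn = 154.8 kcal/mol

(1) reversed and × 2 (reverse to put H2O(g) on the reactant side; scale by 2 for the 2 H2O(g)): (-2)·(-57.8) = +115.6 kcal/mol
(2) × 2 (×2 to match 2 N2O(g) in the target): (2)·(+19.6) = +39.2 kcal/mol
Since enthalpy is a state function, ΔH_rxn = (-2)·(-57.8) + (2)·(+19.6) = 154.8 kcal/mol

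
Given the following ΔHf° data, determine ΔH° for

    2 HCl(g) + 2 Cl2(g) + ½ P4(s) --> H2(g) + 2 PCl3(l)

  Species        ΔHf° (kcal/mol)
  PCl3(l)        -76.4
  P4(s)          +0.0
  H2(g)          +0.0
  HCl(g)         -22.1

Products: 1·(+0.0) + 2·(-76.4) = -152.8
Reactants: 2·(-22.1) + 2·(+0.0) + 1/2·(+0.0) = -44.2
ΔH° = (-152.8) − (-44.2) = -108.6 kcal/mol

ΔH° = -108.6 kcal/mol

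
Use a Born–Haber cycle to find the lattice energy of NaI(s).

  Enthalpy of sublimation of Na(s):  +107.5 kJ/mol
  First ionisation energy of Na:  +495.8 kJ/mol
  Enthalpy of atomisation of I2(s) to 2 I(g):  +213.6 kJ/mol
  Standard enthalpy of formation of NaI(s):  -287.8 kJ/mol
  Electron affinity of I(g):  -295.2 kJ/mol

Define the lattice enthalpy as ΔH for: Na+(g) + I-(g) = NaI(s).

U = -702.7 kJ/mol

ΔHf° = 1·ΔHsub + 1·(ΣIE) + 1/2·D(I2) + 1·EA + U
-287.8 = 1·(+107.5) + 1·(+495.8) + 1/2·(+213.6) + 1·(-295.2) + U
U = -287.8 − (+414.9) = -702.7 kJ/mol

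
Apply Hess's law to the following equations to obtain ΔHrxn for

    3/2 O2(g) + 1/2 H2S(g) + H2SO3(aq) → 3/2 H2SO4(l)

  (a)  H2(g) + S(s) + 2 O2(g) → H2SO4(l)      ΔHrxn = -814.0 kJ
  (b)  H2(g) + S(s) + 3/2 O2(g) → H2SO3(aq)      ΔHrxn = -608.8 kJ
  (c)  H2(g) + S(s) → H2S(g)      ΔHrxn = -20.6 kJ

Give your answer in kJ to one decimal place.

(a) × 3/2 (×3/2 to match 3/2 H2SO4(l) in the target): (3/2)·(-814.0) = -1221.0 kJ
(b) reversed (H2SO3(aq) must end up as a reactant): +608.8 kJ
(c) reversed and × 1/2 (H2S(g) must end up as a reactant; ×1/2 to match 1/2 H2S(g) in the target): (-1/2)·(-20.6) = +10.3 kJ
Since enthalpy is a state function, ΔHrxn = (3/2)·(-814.0) + (-1)·(-608.8) + (-1/2)·(-20.6) = -601.9 kJ

ΔHrxn = -601.9 kJ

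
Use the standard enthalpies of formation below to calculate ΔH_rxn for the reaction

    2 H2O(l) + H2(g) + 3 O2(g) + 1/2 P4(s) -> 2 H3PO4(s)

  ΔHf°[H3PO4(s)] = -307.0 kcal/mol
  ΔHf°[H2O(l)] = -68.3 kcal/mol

Products: 2·(-307.0) = -614.0
Reactants: 2·(-68.3) + 1·(+0.0) + 3·(+0.0) + 1/2·(+0.0) = -136.6
ΔH_rxn = (-614.0) − (-136.6) = -477.4 kcal/mol

ΔH_rxn = -477.4 kcal/mol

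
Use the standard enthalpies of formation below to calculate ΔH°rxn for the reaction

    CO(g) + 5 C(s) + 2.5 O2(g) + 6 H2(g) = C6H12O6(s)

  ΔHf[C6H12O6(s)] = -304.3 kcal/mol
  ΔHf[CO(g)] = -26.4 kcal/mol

ΔH°rxn = -277.9 kcal/mol

Products: 1·(-304.3) = -304.3
Reactants: 1·(-26.4) + 5·(+0.0) + 5/2·(+0.0) + 6·(+0.0) = -26.4
ΔH°rxn = (-304.3) − (-26.4) = -277.9 kcal/mol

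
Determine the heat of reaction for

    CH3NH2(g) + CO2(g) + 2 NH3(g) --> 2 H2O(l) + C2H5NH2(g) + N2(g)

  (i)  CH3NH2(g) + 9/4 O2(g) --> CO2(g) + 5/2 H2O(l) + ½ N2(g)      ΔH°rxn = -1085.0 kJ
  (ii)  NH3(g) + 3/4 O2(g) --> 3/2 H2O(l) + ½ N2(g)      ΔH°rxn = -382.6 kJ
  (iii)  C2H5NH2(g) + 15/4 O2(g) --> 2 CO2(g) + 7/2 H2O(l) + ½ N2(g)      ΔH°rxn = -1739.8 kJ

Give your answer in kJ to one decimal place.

(i) as written: -1085.0 kJ
(ii) × 2: (2)·(-382.6) = -765.2 kJ
(iii) reversed: +1739.8 kJ
ΔH°rxn = (-1085.0) + (-765.2) + (+1739.8) = -110.4 kJ

ΔH°rxn = -110.4 kJ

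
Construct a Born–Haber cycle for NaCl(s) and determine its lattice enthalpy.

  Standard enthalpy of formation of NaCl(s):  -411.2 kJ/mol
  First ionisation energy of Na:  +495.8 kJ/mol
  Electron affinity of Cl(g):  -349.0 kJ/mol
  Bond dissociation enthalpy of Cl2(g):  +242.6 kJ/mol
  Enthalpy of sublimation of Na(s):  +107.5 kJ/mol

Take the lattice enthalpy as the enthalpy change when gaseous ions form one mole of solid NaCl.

ΔHf° = 1·ΔHsub + 1·(ΣIE) + 1/2·D(Cl2) + 1·EA + U
-411.2 = 1·(+107.5) + 1·(+495.8) + 1/2·(+242.6) + 1·(-349.0) + U
U = -411.2 − (+375.6) = -786.8 kJ/mol

U = -786.8 kJ/mol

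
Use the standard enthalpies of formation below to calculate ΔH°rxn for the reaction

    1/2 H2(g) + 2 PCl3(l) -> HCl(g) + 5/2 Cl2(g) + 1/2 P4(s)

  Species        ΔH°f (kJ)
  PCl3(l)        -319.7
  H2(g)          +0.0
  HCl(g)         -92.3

Products: 1·(-92.3) + 5/2·(+0.0) + 1/2·(+0.0) = -92.3
Reactants: 1/2·(+0.0) + 2·(-319.7) = -639.4
ΔH°rxn = (-92.3) − (-639.4) = 547.1 kJ

ΔH°rxn = 547.1 kJ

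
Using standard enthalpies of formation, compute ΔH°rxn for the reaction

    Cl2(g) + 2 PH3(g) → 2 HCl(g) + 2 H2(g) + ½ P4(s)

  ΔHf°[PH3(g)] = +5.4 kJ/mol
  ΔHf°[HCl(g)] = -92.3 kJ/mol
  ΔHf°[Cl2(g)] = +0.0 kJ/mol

ΔH°rxn = -195.4 kJ/mol

ΔH°rxn = Σ nΔHf°(products) − Σ nΔHf°(reactants).
Products: 2·(-92.3) + 2·(+0.0) + 1/2·(+0.0) = -184.6
Reactants: 1·(+0.0) + 2·(+5.4) = +10.8
ΔH°rxn = (-184.6) − (+10.8) = -195.4 kJ/mol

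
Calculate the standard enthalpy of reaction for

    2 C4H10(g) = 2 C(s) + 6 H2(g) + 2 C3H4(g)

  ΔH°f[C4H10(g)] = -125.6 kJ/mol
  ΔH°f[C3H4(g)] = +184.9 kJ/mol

Products: 2·(+0.0) + 6·(+0.0) + 2·(+184.9) = +369.8
Reactants: 2·(-125.6) = -251.2
ΔH°rxn = (+369.8) − (-251.2) = 621.0 kJ/mol

ΔH°rxn = 621.0 kJ/mol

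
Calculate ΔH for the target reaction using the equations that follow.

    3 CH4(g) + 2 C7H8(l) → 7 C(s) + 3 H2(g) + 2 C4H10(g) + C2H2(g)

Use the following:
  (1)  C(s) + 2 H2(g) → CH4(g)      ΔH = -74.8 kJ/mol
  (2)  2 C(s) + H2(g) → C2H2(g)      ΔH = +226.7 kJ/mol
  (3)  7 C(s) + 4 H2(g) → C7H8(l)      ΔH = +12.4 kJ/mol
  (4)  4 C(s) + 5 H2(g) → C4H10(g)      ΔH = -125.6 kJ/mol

(1) reversed and × 3 (CH4(g) must end up as a reactant; scale by 3 for the 3 CH4(g)): (-3)·(-74.8) = +224.4 kJ/mol
(2) as written (C2H2(g) already on the product side): +226.7 kJ/mol
(3) reversed and × 2 (C7H8(l) must end up as a reactant; scale by 2 for the 2 C7H8(l)): (-2)·(+12.4) = -24.8 kJ/mol
(4) × 2 (scale by 2 for the 2 C4H10(g)): (2)·(-125.6) = -251.2 kJ/mol
ΔH = (+224.4) + (+226.7) + (-24.8) + (-251.2) = 175.1 kJ/mol

ΔH = 175.1 kJ/mol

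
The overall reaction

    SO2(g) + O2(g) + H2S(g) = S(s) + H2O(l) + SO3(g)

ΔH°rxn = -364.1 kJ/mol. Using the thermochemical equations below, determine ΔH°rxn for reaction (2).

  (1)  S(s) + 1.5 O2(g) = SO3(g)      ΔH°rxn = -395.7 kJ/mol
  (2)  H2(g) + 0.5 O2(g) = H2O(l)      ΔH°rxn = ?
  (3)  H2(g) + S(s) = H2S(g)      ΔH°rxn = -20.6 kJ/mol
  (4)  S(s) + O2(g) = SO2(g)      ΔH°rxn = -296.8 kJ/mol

ΔH°rxn = -285.8 kJ/mol

(1) as written (SO3(g) already on the product side): -395.7 kJ/mol
(2) as written (H2O(l) already on the product side): contributes x
(3) reversed (H2S(g) must end up as a reactant): +20.6 kJ/mol
(4) reversed (reverse to put SO2(g) on the reactant side): +296.8 kJ/mol
-364.1 = (-395.7) + (+20.6) + (+296.8) + x
x = (-364.1 − (-78.3)) / (1) = -285.8 kJ/mol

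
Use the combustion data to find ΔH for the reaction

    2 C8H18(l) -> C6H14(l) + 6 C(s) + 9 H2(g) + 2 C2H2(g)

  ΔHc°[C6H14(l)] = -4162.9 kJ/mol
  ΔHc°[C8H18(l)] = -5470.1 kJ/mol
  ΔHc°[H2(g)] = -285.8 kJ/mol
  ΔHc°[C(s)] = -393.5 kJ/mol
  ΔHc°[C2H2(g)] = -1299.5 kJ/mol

ΔH = 754.9 kJ/mol

With combustion enthalpies, reactants minus products:
= [2·(-5470.1)] − [1·(-4162.9) + 6·(-393.5) + 9·(-285.8) + 2·(-1299.5)]
= 754.9 kJ/mol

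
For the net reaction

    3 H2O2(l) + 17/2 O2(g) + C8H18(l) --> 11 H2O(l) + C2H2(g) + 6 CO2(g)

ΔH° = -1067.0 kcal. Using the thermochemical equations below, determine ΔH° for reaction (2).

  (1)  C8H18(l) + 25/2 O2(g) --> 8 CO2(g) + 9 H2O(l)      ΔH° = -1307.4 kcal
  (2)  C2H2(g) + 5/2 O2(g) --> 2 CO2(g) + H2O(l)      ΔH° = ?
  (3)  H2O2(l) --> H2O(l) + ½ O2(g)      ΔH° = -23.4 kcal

ΔH° = -310.6 kcal

(1) as written: -1307.4 kcal
(2) reversed: contributes −x
(3) × 3: (3)·(-23.4) = -70.2 kcal
-1067.0 = (-1307.4) + (-70.2) − x
x = (-1067.0 − (-1377.6)) / (-1) = -310.6 kcal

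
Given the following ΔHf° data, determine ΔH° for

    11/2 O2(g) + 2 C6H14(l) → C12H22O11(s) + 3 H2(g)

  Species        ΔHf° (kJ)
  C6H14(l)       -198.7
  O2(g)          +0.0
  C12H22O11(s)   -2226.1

ΔH°rxn = Σ nΔHf°(products) − Σ nΔHf°(reactants).
Products: 1·(-2226.1) + 3·(+0.0) = -2226.1
Reactants: 11/2·(+0.0) + 2·(-198.7) = -397.4
ΔH° = (-2226.1) − (-397.4) = -1828.7 kJ

ΔH° = -1828.7 kJ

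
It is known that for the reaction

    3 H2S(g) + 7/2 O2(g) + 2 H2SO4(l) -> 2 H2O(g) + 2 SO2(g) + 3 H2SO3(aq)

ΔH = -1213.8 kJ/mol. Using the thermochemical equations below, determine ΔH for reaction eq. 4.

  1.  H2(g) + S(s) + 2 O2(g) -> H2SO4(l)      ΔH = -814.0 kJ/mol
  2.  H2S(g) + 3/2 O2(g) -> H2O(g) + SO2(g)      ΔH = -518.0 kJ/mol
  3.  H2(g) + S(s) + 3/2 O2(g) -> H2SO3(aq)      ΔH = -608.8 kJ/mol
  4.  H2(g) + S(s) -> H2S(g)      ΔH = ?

eq. 1 reversed and × 2: (-2)·(-814.0) = +1628.0 kJ/mol
eq. 2 × 2: (2)·(-518.0) = -1036.0 kJ/mol
eq. 3 × 3: (3)·(-608.8) = -1826.4 kJ/mol
eq. 4 reversed: contributes −x
-1213.8 = (+1628.0) + (-1036.0) + (-1826.4) − x
x = (-1213.8 − (-1234.4)) / (-1) = -20.6 kJ/mol

ΔH = -20.6 kJ/mol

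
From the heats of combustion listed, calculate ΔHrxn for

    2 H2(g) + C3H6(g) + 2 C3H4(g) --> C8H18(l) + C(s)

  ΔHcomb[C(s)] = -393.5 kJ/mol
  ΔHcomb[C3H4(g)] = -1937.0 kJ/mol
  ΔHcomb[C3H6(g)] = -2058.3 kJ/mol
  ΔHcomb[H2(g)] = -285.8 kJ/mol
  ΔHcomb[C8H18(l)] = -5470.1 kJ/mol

Using ΔH = Σ nΔHc°(reactants) − Σ nΔHc°(products):
= [2·(-285.8) + 1·(-2058.3) + 2·(-1937.0)] − [1·(-5470.1) + 1·(-393.5)]
= -640.3 kJ/mol

ΔHrxn = -640.3 kJ/mol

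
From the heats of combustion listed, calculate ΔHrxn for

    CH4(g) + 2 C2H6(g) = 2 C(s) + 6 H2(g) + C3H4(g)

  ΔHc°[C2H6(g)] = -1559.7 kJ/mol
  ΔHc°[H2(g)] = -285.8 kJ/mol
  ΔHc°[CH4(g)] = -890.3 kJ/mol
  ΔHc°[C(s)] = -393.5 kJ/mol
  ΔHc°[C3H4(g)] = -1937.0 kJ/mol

Using ΔH = Σ nΔHc°(reactants) − Σ nΔHc°(products):
= [1·(-890.3) + 2·(-1559.7)] − [2·(-393.5) + 6·(-285.8) + 1·(-1937.0)]
= 429.1 kJ/mol

ΔHrxn = 429.1 kJ/mol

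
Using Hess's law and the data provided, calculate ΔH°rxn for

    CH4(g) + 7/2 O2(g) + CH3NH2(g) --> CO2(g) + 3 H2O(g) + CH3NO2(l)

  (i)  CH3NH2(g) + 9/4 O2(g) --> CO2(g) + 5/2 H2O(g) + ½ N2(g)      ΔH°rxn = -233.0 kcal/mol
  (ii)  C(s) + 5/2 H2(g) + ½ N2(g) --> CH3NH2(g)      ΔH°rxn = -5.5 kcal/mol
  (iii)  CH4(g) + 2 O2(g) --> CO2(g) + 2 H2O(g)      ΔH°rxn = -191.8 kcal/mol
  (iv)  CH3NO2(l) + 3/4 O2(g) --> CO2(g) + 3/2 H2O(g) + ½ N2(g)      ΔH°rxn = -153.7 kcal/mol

(i) as written: -233.0 kcal/mol
(ii): not needed.
(iii) as written: -191.8 kcal/mol
(iv) reversed: +153.7 kcal/mol
Combining the equations, ΔH°rxn = (-233.0) + (-191.8) + (+153.7) = -271.1 kcal/mol

ΔH°rxn = -271.1 kcal/mol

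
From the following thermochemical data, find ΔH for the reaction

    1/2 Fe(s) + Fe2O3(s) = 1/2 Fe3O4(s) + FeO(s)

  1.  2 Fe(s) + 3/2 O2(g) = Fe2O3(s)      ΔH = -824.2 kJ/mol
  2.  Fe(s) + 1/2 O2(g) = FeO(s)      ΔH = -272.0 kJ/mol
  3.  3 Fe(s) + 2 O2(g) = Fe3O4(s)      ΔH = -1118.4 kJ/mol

eq. 1 reversed (reverse to put Fe2O3(s) on the reactant side): +824.2 kJ/mol
eq. 2 as written (FeO(s) already on the product side): -272.0 kJ/mol
eq. 3 × 1/2 (×1/2 to match 1/2 Fe3O4(s) in the target): (1/2)·(-1118.4) = -559.2 kJ/mol
ΔH = (+824.2) + (-272.0) + (-559.2) = -7.0 kJ/mol

ΔH = -7.0 kJ/mol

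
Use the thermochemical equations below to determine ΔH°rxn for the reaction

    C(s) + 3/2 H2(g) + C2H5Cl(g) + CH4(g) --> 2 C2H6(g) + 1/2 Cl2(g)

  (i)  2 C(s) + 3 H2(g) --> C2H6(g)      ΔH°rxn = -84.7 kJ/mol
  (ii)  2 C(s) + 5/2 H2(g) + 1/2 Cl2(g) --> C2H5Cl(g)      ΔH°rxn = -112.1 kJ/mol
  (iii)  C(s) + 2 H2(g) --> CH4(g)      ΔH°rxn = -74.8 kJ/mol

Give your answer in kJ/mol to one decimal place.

ΔH°rxn = 17.5 kJ/mol

(i) × 2 (×2 to match 2 C2H6(g) in the target): (2)·(-84.7) = -169.4 kJ/mol
(ii) reversed (C2H5Cl(g) must end up as a reactant): +112.1 kJ/mol
(iii) reversed (reverse to put CH4(g) on the reactant side): +74.8 kJ/mol
By Hess's law, ΔH°rxn = (-169.4) + (+112.1) + (+74.8) = 17.5 kJ/mol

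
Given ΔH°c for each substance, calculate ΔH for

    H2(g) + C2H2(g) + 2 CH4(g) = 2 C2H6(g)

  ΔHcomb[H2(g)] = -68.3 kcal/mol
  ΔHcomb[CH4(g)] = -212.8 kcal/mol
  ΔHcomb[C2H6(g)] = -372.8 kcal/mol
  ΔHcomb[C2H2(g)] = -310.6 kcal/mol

With combustion enthalpies, reactants minus products:
= [1·(-68.3) + 1·(-310.6) + 2·(-212.8)] − [2·(-372.8)]
= -58.9 kcal/mol

ΔH = -58.9 kcal/mol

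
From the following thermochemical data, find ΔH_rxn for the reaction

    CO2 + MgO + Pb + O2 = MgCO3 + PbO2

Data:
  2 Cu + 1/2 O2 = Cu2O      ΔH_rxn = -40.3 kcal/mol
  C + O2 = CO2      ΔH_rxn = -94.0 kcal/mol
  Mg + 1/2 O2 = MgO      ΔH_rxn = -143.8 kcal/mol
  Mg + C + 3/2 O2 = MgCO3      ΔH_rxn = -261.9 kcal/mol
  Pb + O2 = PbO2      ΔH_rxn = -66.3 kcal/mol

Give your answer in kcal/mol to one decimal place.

ΔH_rxn = -90.4 kcal/mol

equation 1: not needed.
equation 2 reversed: +94.0 kcal/mol
equation 3 reversed: +143.8 kcal/mol
equation 4 as written: -261.9 kcal/mol
equation 5 as written: -66.3 kcal/mol
ΔH_rxn = (+94.0) + (+143.8) + (-261.9) + (-66.3) = -90.4 kcal/mol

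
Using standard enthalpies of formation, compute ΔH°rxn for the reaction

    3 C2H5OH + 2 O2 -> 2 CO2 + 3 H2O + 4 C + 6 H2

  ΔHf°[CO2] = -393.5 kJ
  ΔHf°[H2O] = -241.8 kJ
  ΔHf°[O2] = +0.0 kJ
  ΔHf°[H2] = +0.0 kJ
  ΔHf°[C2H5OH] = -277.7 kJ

ΔH°rxn = Σ nΔHf°(products) − Σ nΔHf°(reactants).
Products: 2·(-393.5) + 3·(-241.8) + 4·(+0.0) + 6·(+0.0) = -1512.4
Reactants: 3·(-277.7) + 2·(+0.0) = -833.1
ΔH°rxn = (-1512.4) − (-833.1) = -679.3 kJ

ΔH°rxn = -679.3 kJ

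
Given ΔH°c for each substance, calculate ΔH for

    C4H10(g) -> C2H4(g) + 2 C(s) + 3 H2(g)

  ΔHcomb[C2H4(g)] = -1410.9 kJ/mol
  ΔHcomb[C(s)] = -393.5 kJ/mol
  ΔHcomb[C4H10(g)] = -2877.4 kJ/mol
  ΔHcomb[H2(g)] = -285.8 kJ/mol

Using ΔH = Σ nΔHc°(reactants) − Σ nΔHc°(products):
= [1·(-2877.4)] − [1·(-1410.9) + 2·(-393.5) + 3·(-285.8)]
= 177.9 kJ/mol

ΔH = 177.9 kJ/mol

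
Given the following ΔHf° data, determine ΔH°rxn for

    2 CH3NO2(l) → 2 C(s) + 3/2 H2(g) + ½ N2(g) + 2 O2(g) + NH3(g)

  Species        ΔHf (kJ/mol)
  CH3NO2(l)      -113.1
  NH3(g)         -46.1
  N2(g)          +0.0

ΔH°rxn = Σ nΔHf°(products) − Σ nΔHf°(reactants).
Products: 2·(+0.0) + 3/2·(+0.0) + 1/2·(+0.0) + 2·(+0.0) + 1·(-46.1) = -46.1
Reactants: 2·(-113.1) = -226.2
ΔH°rxn = (-46.1) − (-226.2) = 180.1 kJ/mol

ΔH°rxn = 180.1 kJ/mol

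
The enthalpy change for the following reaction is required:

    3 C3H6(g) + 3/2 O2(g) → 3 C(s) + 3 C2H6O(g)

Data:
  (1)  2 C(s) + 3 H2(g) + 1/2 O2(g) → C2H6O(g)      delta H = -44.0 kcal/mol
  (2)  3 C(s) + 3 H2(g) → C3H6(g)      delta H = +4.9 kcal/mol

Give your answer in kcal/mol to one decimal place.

delta H = -146.7 kcal/mol

(1) × 3: (3)·(-44.0) = -132.0 kcal/mol
(2) reversed and × 3: (-3)·(+4.9) = -14.7 kcal/mol
Since enthalpy is a state function, delta H = (3)·(-44.0) + (-3)·(+4.9) = -146.7 kcal/mol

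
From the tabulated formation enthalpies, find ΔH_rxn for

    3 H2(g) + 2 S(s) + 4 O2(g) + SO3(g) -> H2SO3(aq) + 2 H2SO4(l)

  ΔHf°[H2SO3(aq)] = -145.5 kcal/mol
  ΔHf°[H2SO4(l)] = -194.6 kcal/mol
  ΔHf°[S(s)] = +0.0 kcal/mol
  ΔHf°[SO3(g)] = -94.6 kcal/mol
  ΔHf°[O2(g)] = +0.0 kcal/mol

ΔH°rxn = Σ nΔHf°(products) − Σ nΔHf°(reactants).
Products: 1·(-145.5) + 2·(-194.6) = -534.7
Reactants: 3·(+0.0) + 2·(+0.0) + 4·(+0.0) + 1·(-94.6) = -94.6
ΔH_rxn = (-534.7) − (-94.6) = -440.1 kcal/mol

ΔH_rxn = -440.1 kcal/mol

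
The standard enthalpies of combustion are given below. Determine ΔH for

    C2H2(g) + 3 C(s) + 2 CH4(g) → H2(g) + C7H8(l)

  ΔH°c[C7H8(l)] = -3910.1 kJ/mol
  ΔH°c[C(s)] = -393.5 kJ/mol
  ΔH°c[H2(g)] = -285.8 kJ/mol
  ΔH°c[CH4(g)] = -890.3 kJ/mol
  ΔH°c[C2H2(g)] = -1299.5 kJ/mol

ΔH = -64.7 kJ/mol

Using ΔH = Σ nΔHc°(reactants) − Σ nΔHc°(products):
= [1·(-1299.5) + 3·(-393.5) + 2·(-890.3)] − [1·(-285.8) + 1·(-3910.1)]
= -64.7 kJ/mol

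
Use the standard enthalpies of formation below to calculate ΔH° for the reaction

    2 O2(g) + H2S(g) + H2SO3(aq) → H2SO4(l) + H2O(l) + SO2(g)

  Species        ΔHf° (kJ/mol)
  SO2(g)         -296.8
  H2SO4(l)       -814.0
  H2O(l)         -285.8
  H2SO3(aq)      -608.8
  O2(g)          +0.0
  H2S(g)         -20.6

ΔH° = -767.2 kJ/mol

ΔH°rxn = Σ nΔHf°(products) − Σ nΔHf°(reactants).
Products: 1·(-814.0) + 1·(-285.8) + 1·(-296.8) = -1396.6
Reactants: 2·(+0.0) + 1·(-20.6) + 1·(-608.8) = -629.4
ΔH° = (-1396.6) − (-629.4) = -767.2 kJ/mol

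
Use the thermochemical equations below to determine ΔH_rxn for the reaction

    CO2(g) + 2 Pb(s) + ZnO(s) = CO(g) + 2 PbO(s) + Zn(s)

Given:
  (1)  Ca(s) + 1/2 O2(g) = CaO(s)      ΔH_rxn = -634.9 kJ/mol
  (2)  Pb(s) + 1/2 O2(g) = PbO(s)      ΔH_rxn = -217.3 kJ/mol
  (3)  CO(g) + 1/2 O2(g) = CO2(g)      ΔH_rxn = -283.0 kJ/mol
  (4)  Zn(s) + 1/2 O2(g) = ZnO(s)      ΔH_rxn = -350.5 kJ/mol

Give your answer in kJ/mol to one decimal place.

(1): not needed.
(2) × 2: (2)·(-217.3) = -434.6 kJ/mol
(3) reversed: +283.0 kJ/mol
(4) reversed: +350.5 kJ/mol
Since enthalpy is a state function, ΔH_rxn = (-434.6) + (+283.0) + (+350.5) = 198.9 kJ/mol

ΔH_rxn = 198.9 kJ/mol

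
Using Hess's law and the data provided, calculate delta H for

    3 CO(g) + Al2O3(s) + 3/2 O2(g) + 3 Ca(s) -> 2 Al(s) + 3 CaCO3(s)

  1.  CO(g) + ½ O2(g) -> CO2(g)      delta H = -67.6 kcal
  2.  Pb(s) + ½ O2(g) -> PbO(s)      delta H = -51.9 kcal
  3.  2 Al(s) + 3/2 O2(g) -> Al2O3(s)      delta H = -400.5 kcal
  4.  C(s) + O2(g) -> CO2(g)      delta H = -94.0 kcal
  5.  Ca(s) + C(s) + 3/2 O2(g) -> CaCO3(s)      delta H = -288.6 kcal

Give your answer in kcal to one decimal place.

eq. 1 × 3 (scale by 3 for the 3 CO(g)): (3)·(-67.6) = -202.8 kcal
eq. 2: not needed (PbO(s) appears nowhere else).
eq. 3 reversed (Al2O3(s) must end up as a reactant): +400.5 kcal
eq. 4 reversed and × 3: (-3)·(-94.0) = +282.0 kcal
eq. 5 × 3 (scale by 3 for the 3 CaCO3(s)): (3)·(-288.6) = -865.8 kcal
delta H = (3)·(-67.6) + (-1)·(-400.5) + (-3)·(-94.0) + (3)·(-288.6) = -386.1 kcal

delta H = -386.1 kcal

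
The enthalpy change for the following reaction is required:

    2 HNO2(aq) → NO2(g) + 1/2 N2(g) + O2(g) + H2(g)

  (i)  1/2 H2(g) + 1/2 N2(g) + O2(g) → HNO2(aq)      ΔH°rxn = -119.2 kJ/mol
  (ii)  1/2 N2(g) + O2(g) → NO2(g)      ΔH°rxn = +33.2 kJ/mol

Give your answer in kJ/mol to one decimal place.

(i) reversed and × 2: (-2)·(-119.2) = +238.4 kJ/mol
(ii) as written: +33.2 kJ/mol
By Hess's law, ΔH°rxn = (+238.4) + (+33.2) = 271.6 kJ/mol

ΔH°rxn = 271.6 kJ/mol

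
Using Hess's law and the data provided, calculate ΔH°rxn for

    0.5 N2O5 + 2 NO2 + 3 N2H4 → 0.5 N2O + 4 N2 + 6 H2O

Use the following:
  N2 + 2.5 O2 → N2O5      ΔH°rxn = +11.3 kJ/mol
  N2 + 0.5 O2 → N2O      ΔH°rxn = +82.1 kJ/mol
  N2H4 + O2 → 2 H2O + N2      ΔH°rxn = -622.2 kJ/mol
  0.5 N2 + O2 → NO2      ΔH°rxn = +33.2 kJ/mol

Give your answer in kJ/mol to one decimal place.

equation 1 reversed and × 1/2: (-1/2)·(+11.3) = -5.65 kJ/mol
equation 2 × 1/2: (1/2)·(+82.1) = +41.05 kJ/mol
equation 3 × 3: (3)·(-622.2) = -1866.6 kJ/mol
equation 4 reversed and × 2: (-2)·(+33.2) = -66.4 kJ/mol
By Hess's law, ΔH°rxn = (-5.65) + (+41.05) + (-1866.6) + (-66.4) = -1897.6 kJ/mol

ΔH°rxn = -1897.6 kJ/mol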